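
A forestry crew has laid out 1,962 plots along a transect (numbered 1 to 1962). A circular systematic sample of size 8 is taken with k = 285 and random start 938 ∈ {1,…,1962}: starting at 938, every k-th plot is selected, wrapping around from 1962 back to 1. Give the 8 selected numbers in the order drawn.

Selection 1: 938
Selection 2: 938 + 285 = 1223
Selection 3: 1223 + 285 = 1508
Selection 4: 1508 + 285 = 1793
Selection 5: 1793 + 285 = 2078 → 2078 − 1962 = 116
Selection 6: 116 + 285 = 401
Selection 7: 401 + 285 = 686
Selection 8: 686 + 285 = 971

938, 1223, 1508, 1793, 116, 401, 686, 971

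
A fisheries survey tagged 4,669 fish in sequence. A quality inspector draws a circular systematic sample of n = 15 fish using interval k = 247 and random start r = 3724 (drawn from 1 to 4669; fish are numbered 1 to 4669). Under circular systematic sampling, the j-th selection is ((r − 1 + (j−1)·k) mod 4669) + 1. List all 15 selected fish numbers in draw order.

3724, 3971, 4218, 4465, 43, 290, 537, 784, 1031, 1278, 1525, 1772, 2019, 2266, 2513

Selection 1: 3724
Selection 2: 3724 + 247 = 3971
Selection 3: 3971 + 247 = 4218
Selection 4: 4218 + 247 = 4465
Selection 5: 4465 + 247 = 4712 → 4712 − 4669 = 43
Selection 6: 43 + 247 = 290
Selection 7: 290 + 247 = 537
Selection 8: 537 + 247 = 784
Selection 9: 784 + 247 = 1031
Selection 10: 1031 + 247 = 1278
Selection 11: 1278 + 247 = 1525
Selection 12: 1525 + 247 = 1772
Selection 13: 1772 + 247 = 2019
Selection 14: 2019 + 247 = 2266
Selection 15: 2266 + 247 = 2513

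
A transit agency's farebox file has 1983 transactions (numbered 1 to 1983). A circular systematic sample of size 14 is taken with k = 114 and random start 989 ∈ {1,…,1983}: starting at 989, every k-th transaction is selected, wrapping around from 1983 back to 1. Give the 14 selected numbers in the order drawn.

989, 1103, 1217, 1331, 1445, 1559, 1673, 1787, 1901, 32, 146, 260, 374, 488

Selection 1: 989
Selection 2: 989 + 114 = 1103
Selection 3: 1103 + 114 = 1217
Selection 4: 1217 + 114 = 1331
Selection 5: 1331 + 114 = 1445
Selection 6: 1445 + 114 = 1559
Selection 7: 1559 + 114 = 1673
Selection 8: 1673 + 114 = 1787
Selection 9: 1787 + 114 = 1901
Selection 10: 1901 + 114 = 2015 → 2015 − 1983 = 32
Selection 11: 32 + 114 = 146
Selection 12: 146 + 114 = 260
Selection 13: 260 + 114 = 374
Selection 14: 374 + 114 = 488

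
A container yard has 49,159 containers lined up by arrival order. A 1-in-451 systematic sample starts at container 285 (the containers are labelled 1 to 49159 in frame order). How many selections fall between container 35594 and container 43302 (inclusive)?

17

k = 451
First selection ≥ 35594: 285 + ⌈(35594−285)/451⌉·451 = 285 + 79×451 = 35914
Last selection ≤ 43302: 285 + ⌊(43302−285)/451⌋·451 = 285 + 95×451 = 43130
Count = 95 − 79 + 1 = 17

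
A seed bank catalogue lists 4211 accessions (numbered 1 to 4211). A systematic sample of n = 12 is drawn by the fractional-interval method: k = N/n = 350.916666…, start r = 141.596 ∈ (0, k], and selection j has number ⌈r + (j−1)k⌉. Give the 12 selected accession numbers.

142, 493, 844, 1195, 1546, 1897, 2248, 2599, 2949, 3300, 3651, 4002

j=1: r + 0k = 141.596 → ⌈·⌉ = 142
j=2: r + 1k = 492.512666… → ⌈·⌉ = 493
j=3: r + 2k = 843.429333… → ⌈·⌉ = 844
j=4: r + 3k = 1194.346 → ⌈·⌉ = 1195
j=5: r + 4k = 1545.262666… → ⌈·⌉ = 1546
j=6: r + 5k = 1896.179333… → ⌈·⌉ = 1897
j=7: r + 6k = 2247.096 → ⌈·⌉ = 2248
j=8: r + 7k = 2598.012666… → ⌈·⌉ = 2599
j=9: r + 8k = 2948.929333… → ⌈·⌉ = 2949
j=10: r + 9k = 3299.846 → ⌈·⌉ = 3300
j=11: r + 10k = 3650.762666… → ⌈·⌉ = 3651
j=12: r + 11k = 4001.679333… → ⌈·⌉ = 4002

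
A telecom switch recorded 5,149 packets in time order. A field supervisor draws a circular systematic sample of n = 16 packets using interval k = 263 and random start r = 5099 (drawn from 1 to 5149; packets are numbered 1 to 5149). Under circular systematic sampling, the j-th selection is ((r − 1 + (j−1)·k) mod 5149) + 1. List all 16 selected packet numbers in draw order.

5099, 213, 476, 739, 1002, 1265, 1528, 1791, 2054, 2317, 2580, 2843, 3106, 3369, 3632, 3895

Selection 1: 5099
Selection 2: 5099 + 263 = 5362 → 5362 − 5149 = 213
Selection 3: 213 + 263 = 476
Selection 4: 476 + 263 = 739
Selection 5: 739 + 263 = 1002
Selection 6: 1002 + 263 = 1265
Selection 7: 1265 + 263 = 1528
Selection 8: 1528 + 263 = 1791
Selection 9: 1791 + 263 = 2054
Selection 10: 2054 + 263 = 2317
Selection 11: 2317 + 263 = 2580
Selection 12: 2580 + 263 = 2843
Selection 13: 2843 + 263 = 3106
Selection 14: 3106 + 263 = 3369
Selection 15: 3369 + 263 = 3632
Selection 16: 3632 + 263 = 3895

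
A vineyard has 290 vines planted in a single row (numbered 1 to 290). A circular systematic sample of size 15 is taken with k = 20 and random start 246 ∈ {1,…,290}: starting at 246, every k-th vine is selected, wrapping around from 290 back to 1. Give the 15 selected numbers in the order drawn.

Selection 1: 246
Selection 2: 246 + 20 = 266
Selection 3: 266 + 20 = 286
Selection 4: 286 + 20 = 306 → 306 − 290 = 16
Selection 5: 16 + 20 = 36
Selection 6: 36 + 20 = 56
Selection 7: 56 + 20 = 76
Selection 8: 76 + 20 = 96
Selection 9: 96 + 20 = 116
Selection 10: 116 + 20 = 136
Selection 11: 136 + 20 = 156
Selection 12: 156 + 20 = 176
Selection 13: 176 + 20 = 196
Selection 14: 196 + 20 = 216
Selection 15: 216 + 20 = 236

246, 266, 286, 16, 36, 56, 76, 96, 116, 136, 156, 176, 196, 216, 236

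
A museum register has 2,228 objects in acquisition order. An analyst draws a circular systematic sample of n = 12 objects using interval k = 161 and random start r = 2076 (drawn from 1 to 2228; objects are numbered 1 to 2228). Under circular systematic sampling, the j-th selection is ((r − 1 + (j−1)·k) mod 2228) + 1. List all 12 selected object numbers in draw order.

2076, 9, 170, 331, 492, 653, 814, 975, 1136, 1297, 1458, 1619

Selection 1: 2076
Selection 2: 2076 + 161 = 2237 → 2237 − 2228 = 9
Selection 3: 9 + 161 = 170
Selection 4: 170 + 161 = 331
Selection 5: 331 + 161 = 492
Selection 6: 492 + 161 = 653
Selection 7: 653 + 161 = 814
Selection 8: 814 + 161 = 975
Selection 9: 975 + 161 = 1136
Selection 10: 1136 + 161 = 1297
Selection 11: 1297 + 161 = 1458
Selection 12: 1458 + 161 = 1619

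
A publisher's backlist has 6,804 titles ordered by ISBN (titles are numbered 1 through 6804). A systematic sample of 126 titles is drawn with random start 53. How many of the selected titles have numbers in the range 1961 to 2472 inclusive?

k = 6804/126 = 54
First selection ≥ 1961: 53 + ⌈(1961−53)/54⌉·54 = 53 + 36×54 = 1997
Last selection ≤ 2472: 53 + ⌊(2472−53)/54⌋·54 = 53 + 44×54 = 2429
Count = 44 − 36 + 1 = 9

9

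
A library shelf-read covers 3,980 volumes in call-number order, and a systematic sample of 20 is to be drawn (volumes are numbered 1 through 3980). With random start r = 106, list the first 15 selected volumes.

106, 305, 504, 703, 902, 1101, 1300, 1499, 1698, 1897, 2096, 2295, 2494, 2693, 2892

k = N/n = 3980/20 = 199
volume 1: 106
volume 2: 106 + 199 = 305
volume 3: 305 + 199 = 504
volume 4: 504 + 199 = 703
volume 5: 703 + 199 = 902
volume 6: 902 + 199 = 1101
volume 7: 1101 + 199 = 1300
volume 8: 1300 + 199 = 1499
volume 9: 1499 + 199 = 1698
volume 10: 1698 + 199 = 1897
volume 11: 1897 + 199 = 2096
volume 12: 2096 + 199 = 2295
volume 13: 2295 + 199 = 2494
volume 14: 2494 + 199 = 2693
volume 15: 2693 + 199 = 2892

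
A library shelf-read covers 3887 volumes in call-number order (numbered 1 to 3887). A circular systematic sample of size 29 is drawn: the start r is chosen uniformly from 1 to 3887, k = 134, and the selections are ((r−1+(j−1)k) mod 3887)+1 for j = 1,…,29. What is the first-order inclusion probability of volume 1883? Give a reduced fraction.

29/3887

For each position j, as r ranges over 1…3887 the j-th selection hits every volume exactly once, so volume 1883 is selected for exactly 29 of the 3887 starts.
Inclusion probability = 29/3887.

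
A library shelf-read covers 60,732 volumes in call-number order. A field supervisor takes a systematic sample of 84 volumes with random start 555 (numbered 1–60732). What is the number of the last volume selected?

60564

k = 60732/84 = 723
84th selection = r + (84−1)·k = 555 + 83×723 = 555 + 60009 = 60564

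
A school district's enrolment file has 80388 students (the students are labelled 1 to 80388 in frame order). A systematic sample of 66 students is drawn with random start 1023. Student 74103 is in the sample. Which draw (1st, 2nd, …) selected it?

61

k = 80388/66 = 1218
position = (74103 − 1023)/1218 + 1 = 73080/1218 + 1 = 60 + 1 = 61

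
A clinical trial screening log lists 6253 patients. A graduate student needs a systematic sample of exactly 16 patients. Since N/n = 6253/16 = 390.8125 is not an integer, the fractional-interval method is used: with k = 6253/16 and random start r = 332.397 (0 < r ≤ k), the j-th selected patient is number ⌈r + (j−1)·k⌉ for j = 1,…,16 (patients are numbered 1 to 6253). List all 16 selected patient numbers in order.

j=1: r + 0k = 332.397 → ⌈·⌉ = 333
j=2: r + 1k = 723.2095 → ⌈·⌉ = 724
j=3: r + 2k = 1114.022 → ⌈·⌉ = 1115
j=4: r + 3k = 1504.8345 → ⌈·⌉ = 1505
j=5: r + 4k = 1895.647 → ⌈·⌉ = 1896
j=6: r + 5k = 2286.4595 → ⌈·⌉ = 2287
j=7: r + 6k = 2677.272 → ⌈·⌉ = 2678
j=8: r + 7k = 3068.0845 → ⌈·⌉ = 3069
j=9: r + 8k = 3458.897 → ⌈·⌉ = 3459
j=10: r + 9k = 3849.7095 → ⌈·⌉ = 3850
j=11: r + 10k = 4240.522 → ⌈·⌉ = 4241
j=12: r + 11k = 4631.3345 → ⌈·⌉ = 4632
j=13: r + 12k = 5022.147 → ⌈·⌉ = 5023
j=14: r + 13k = 5412.9595 → ⌈·⌉ = 5413
j=15: r + 14k = 5803.772 → ⌈·⌉ = 5804
j=16: r + 15k = 6194.5845 → ⌈·⌉ = 6195

333, 724, 1115, 1505, 1896, 2287, 2678, 3069, 3459, 3850, 4241, 4632, 5023, 5413, 5804, 6195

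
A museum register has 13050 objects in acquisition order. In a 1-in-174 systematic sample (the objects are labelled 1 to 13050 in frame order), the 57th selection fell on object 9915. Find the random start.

171

k = 174
r = 9915 − (57−1)×174 = 9915 − 9744 = 171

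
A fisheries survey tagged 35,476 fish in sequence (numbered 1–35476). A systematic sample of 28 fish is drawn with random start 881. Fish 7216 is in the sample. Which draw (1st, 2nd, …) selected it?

6

k = 35476/28 = 1267
position = (7216 − 881)/1267 + 1 = 6335/1267 + 1 = 5 + 1 = 6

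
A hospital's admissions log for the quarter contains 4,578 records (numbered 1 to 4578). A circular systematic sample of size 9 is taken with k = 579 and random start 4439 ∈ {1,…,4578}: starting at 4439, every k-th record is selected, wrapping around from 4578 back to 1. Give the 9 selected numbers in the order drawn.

4439, 440, 1019, 1598, 2177, 2756, 3335, 3914, 4493

Selection 1: 4439
Selection 2: 4439 + 579 = 5018 → 5018 − 4578 = 440
Selection 3: 440 + 579 = 1019
Selection 4: 1019 + 579 = 1598
Selection 5: 1598 + 579 = 2177
Selection 6: 2177 + 579 = 2756
Selection 7: 2756 + 579 = 3335
Selection 8: 3335 + 579 = 3914
Selection 9: 3914 + 579 = 4493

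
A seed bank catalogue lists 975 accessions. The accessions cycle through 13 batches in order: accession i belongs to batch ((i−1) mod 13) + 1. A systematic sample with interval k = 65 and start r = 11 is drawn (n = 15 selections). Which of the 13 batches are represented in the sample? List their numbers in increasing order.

11

Consecutive selections differ by k = 65, so their batch numbers differ by 65 mod 13 = 0.
gcd(65, 13) = 13, so the sample visits 13/13 = 1 distinct residues mod 13.
Start 11 is batch 11; the batches hit are 11.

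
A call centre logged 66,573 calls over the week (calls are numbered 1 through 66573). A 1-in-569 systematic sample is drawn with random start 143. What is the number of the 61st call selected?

k = 569
61st selection = r + (61−1)·k = 143 + 60×569 = 143 + 34140 = 34283

34283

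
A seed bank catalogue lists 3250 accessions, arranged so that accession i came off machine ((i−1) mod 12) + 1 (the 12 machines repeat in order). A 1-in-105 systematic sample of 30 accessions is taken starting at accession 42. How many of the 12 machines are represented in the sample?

4

Consecutive selections differ by k = 105, so their machine numbers differ by 105 mod 12 = 9.
gcd(105, 12) = 3, so the sample visits 12/3 = 4 distinct residues mod 12.
Start 42 is machine 6; the machines hit are 3, 6, 9, 12.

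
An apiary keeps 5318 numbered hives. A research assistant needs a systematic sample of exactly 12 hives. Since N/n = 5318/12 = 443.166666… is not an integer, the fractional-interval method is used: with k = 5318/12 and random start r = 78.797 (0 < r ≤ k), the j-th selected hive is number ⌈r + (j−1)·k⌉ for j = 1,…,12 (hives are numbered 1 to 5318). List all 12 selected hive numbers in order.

j=1: r + 0k = 78.797 → ⌈·⌉ = 79
j=2: r + 1k = 521.963666… → ⌈·⌉ = 522
j=3: r + 2k = 965.130333… → ⌈·⌉ = 966
j=4: r + 3k = 1408.297 → ⌈·⌉ = 1409
j=5: r + 4k = 1851.463666… → ⌈·⌉ = 1852
j=6: r + 5k = 2294.630333… → ⌈·⌉ = 2295
j=7: r + 6k = 2737.797 → ⌈·⌉ = 2738
j=8: r + 7k = 3180.963666… → ⌈·⌉ = 3181
j=9: r + 8k = 3624.130333… → ⌈·⌉ = 3625
j=10: r + 9k = 4067.297 → ⌈·⌉ = 4068
j=11: r + 10k = 4510.463666… → ⌈·⌉ = 4511
j=12: r + 11k = 4953.630333… → ⌈·⌉ = 4954

79, 522, 966, 1409, 1852, 2295, 2738, 3181, 3625, 4068, 4511, 4954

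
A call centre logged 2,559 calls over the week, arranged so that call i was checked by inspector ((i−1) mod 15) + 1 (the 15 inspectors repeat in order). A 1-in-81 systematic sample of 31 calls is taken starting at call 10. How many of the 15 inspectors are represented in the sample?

5

Consecutive selections differ by k = 81, so their inspector numbers differ by 81 mod 15 = 6.
gcd(81, 15) = 3, so the sample visits 15/3 = 5 distinct residues mod 15.
Start 10 is inspector 10; the inspectors hit are 1, 4, 7, 10, 13.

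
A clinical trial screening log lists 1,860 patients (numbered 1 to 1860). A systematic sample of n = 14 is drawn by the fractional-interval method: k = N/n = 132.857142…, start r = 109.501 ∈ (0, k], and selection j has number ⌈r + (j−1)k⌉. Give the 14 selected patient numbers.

110, 243, 376, 509, 641, 774, 907, 1040, 1173, 1306, 1439, 1571, 1704, 1837

j=1: r + 0k = 109.501 → ⌈·⌉ = 110
j=2: r + 1k = 242.358142… → ⌈·⌉ = 243
j=3: r + 2k = 375.215285… → ⌈·⌉ = 376
j=4: r + 3k = 508.072428… → ⌈·⌉ = 509
j=5: r + 4k = 640.929571… → ⌈·⌉ = 641
j=6: r + 5k = 773.786714… → ⌈·⌉ = 774
j=7: r + 6k = 906.643857… → ⌈·⌉ = 907
j=8: r + 7k = 1039.501 → ⌈·⌉ = 1040
j=9: r + 8k = 1172.358142… → ⌈·⌉ = 1173
j=10: r + 9k = 1305.215285… → ⌈·⌉ = 1306
j=11: r + 10k = 1438.072428… → ⌈·⌉ = 1439
j=12: r + 11k = 1570.929571… → ⌈·⌉ = 1571
j=13: r + 12k = 1703.786714… → ⌈·⌉ = 1704
j=14: r + 13k = 1836.643857… → ⌈·⌉ = 1837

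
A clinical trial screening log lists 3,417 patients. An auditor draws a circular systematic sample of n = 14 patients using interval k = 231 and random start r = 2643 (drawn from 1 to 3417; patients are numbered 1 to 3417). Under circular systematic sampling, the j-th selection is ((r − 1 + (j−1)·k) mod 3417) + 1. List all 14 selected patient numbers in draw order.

2643, 2874, 3105, 3336, 150, 381, 612, 843, 1074, 1305, 1536, 1767, 1998, 2229

Selection 1: 2643
Selection 2: 2643 + 231 = 2874
Selection 3: 2874 + 231 = 3105
Selection 4: 3105 + 231 = 3336
Selection 5: 3336 + 231 = 3567 → 3567 − 3417 = 150
Selection 6: 150 + 231 = 381
Selection 7: 381 + 231 = 612
Selection 8: 612 + 231 = 843
Selection 9: 843 + 231 = 1074
Selection 10: 1074 + 231 = 1305
Selection 11: 1305 + 231 = 1536
Selection 12: 1536 + 231 = 1767
Selection 13: 1767 + 231 = 1998
Selection 14: 1998 + 231 = 2229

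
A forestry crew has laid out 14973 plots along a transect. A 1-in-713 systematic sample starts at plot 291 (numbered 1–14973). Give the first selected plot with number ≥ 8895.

k = 713
Steps past start: ⌈(8895 − 291)/713⌉ = ⌈8604/713⌉ = 13
Selected plot: 291 + 13×713 = 9560

9560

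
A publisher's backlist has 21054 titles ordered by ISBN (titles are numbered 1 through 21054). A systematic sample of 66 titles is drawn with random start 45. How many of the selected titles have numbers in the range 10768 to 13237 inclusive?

8

k = 21054/66 = 319
First selection ≥ 10768: 45 + ⌈(10768−45)/319⌉·319 = 45 + 34×319 = 10891
Last selection ≤ 13237: 45 + ⌊(13237−45)/319⌋·319 = 45 + 41×319 = 13124
Count = 41 − 34 + 1 = 8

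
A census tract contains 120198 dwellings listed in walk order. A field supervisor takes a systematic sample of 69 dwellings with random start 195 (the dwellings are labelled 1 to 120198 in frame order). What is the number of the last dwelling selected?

118651

k = 120198/69 = 1742
69th selection = r + (69−1)·k = 195 + 68×1742 = 195 + 118456 = 118651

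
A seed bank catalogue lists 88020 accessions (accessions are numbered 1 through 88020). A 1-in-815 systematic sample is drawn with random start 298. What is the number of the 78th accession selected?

63053

k = 815
78th selection = r + (78−1)·k = 298 + 77×815 = 298 + 62755 = 63053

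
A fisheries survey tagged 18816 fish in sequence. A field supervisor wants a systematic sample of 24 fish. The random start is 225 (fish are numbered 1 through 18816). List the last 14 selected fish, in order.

8065, 8849, 9633, 10417, 11201, 11985, 12769, 13553, 14337, 15121, 15905, 16689, 17473, 18257

k = N/n = 18816/24 = 784
11th selection = 225 + 10×784 = 8065
12th: 8065 + 784 = 8849
13th: 8849 + 784 = 9633
14th: 9633 + 784 = 10417
15th: 10417 + 784 = 11201
16th: 11201 + 784 = 11985
17th: 11985 + 784 = 12769
18th: 12769 + 784 = 13553
19th: 13553 + 784 = 14337
20th: 14337 + 784 = 15121
21st: 15121 + 784 = 15905
22nd: 15905 + 784 = 16689
23rd: 16689 + 784 = 17473
24th: 17473 + 784 = 18257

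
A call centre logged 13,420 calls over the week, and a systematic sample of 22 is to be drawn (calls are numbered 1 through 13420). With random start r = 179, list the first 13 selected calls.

k = N/n = 13420/22 = 610
call 1: 179
call 2: 179 + 610 = 789
call 3: 789 + 610 = 1399
call 4: 1399 + 610 = 2009
call 5: 2009 + 610 = 2619
call 6: 2619 + 610 = 3229
call 7: 3229 + 610 = 3839
call 8: 3839 + 610 = 4449
call 9: 4449 + 610 = 5059
call 10: 5059 + 610 = 5669
call 11: 5669 + 610 = 6279
call 12: 6279 + 610 = 6889
call 13: 6889 + 610 = 7499

179, 789, 1399, 2009, 2619, 3229, 3839, 4449, 5059, 5669, 6279, 6889, 7499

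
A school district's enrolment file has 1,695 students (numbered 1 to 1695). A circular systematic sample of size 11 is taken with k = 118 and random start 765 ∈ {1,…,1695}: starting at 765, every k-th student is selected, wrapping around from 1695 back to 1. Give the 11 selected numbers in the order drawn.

765, 883, 1001, 1119, 1237, 1355, 1473, 1591, 14, 132, 250

Selection 1: 765
Selection 2: 765 + 118 = 883
Selection 3: 883 + 118 = 1001
Selection 4: 1001 + 118 = 1119
Selection 5: 1119 + 118 = 1237
Selection 6: 1237 + 118 = 1355
Selection 7: 1355 + 118 = 1473
Selection 8: 1473 + 118 = 1591
Selection 9: 1591 + 118 = 1709 → 1709 − 1695 = 14
Selection 10: 14 + 118 = 132
Selection 11: 132 + 118 = 250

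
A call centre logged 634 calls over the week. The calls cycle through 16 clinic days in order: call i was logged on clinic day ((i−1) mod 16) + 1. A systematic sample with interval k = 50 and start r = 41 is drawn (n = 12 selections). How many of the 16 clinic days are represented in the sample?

8

Consecutive selections differ by k = 50, so their clinic day numbers differ by 50 mod 16 = 2.
gcd(50, 16) = 2, so the sample visits 16/2 = 8 distinct residues mod 16.
Start 41 is clinic day 9; the clinic days hit are 1, 3, 5, 7, 9, 11, 13, 15.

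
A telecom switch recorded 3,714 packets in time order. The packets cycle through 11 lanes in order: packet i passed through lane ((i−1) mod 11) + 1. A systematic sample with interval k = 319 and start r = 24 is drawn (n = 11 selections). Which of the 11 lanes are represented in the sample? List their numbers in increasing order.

Consecutive selections differ by k = 319, so their lane numbers differ by 319 mod 11 = 0.
gcd(319, 11) = 11, so the sample visits 11/11 = 1 distinct residues mod 11.
Start 24 is lane 2; the lanes hit are 2.

2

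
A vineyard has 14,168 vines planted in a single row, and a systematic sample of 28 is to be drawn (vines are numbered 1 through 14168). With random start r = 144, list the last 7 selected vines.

10770, 11276, 11782, 12288, 12794, 13300, 13806

k = N/n = 14168/28 = 506
22nd selection = 144 + 21×506 = 10770
23rd: 10770 + 506 = 11276
24th: 11276 + 506 = 11782
25th: 11782 + 506 = 12288
26th: 12288 + 506 = 12794
27th: 12794 + 506 = 13300
28th: 13300 + 506 = 13806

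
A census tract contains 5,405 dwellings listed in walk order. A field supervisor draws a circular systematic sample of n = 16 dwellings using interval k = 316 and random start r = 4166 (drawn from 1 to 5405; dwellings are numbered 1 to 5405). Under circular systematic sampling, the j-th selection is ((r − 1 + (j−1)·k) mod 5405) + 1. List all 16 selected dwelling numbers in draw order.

4166, 4482, 4798, 5114, 25, 341, 657, 973, 1289, 1605, 1921, 2237, 2553, 2869, 3185, 3501

Selection 1: 4166
Selection 2: 4166 + 316 = 4482
Selection 3: 4482 + 316 = 4798
Selection 4: 4798 + 316 = 5114
Selection 5: 5114 + 316 = 5430 → 5430 − 5405 = 25
Selection 6: 25 + 316 = 341
Selection 7: 341 + 316 = 657
Selection 8: 657 + 316 = 973
Selection 9: 973 + 316 = 1289
Selection 10: 1289 + 316 = 1605
Selection 11: 1605 + 316 = 1921
Selection 12: 1921 + 316 = 2237
Selection 13: 2237 + 316 = 2553
Selection 14: 2553 + 316 = 2869
Selection 15: 2869 + 316 = 3185
Selection 16: 3185 + 316 = 3501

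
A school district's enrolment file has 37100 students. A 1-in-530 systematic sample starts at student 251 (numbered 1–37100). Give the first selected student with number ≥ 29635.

k = 530
Steps past start: ⌈(29635 − 251)/530⌉ = ⌈29384/530⌉ = 56
Selected student: 251 + 56×530 = 29931

29931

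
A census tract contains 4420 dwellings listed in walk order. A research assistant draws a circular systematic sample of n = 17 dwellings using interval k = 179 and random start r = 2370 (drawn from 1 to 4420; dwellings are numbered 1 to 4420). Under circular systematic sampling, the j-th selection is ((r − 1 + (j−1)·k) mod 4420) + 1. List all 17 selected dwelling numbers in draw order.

2370, 2549, 2728, 2907, 3086, 3265, 3444, 3623, 3802, 3981, 4160, 4339, 98, 277, 456, 635, 814

Selection 1: 2370
Selection 2: 2370 + 179 = 2549
Selection 3: 2549 + 179 = 2728
Selection 4: 2728 + 179 = 2907
Selection 5: 2907 + 179 = 3086
Selection 6: 3086 + 179 = 3265
Selection 7: 3265 + 179 = 3444
Selection 8: 3444 + 179 = 3623
Selection 9: 3623 + 179 = 3802
Selection 10: 3802 + 179 = 3981
Selection 11: 3981 + 179 = 4160
Selection 12: 4160 + 179 = 4339
Selection 13: 4339 + 179 = 4518 → 4518 − 4420 = 98
Selection 14: 98 + 179 = 277
Selection 15: 277 + 179 = 456
Selection 16: 456 + 179 = 635
Selection 17: 635 + 179 = 814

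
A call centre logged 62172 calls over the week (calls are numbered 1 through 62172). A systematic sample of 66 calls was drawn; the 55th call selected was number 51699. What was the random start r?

k = 62172/66 = 942
r = 51699 − (55−1)×942 = 51699 − 50868 = 831

831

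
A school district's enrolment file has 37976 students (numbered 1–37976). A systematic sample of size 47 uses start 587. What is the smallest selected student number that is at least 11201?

11899

k = 37976/47 = 808
Steps past start: ⌈(11201 − 587)/808⌉ = ⌈10614/808⌉ = 14
Selected student: 587 + 14×808 = 11899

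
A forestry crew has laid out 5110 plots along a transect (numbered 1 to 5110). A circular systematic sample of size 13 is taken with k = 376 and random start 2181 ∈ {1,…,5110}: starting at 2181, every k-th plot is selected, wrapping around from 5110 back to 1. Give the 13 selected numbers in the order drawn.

2181, 2557, 2933, 3309, 3685, 4061, 4437, 4813, 79, 455, 831, 1207, 1583

Selection 1: 2181
Selection 2: 2181 + 376 = 2557
Selection 3: 2557 + 376 = 2933
Selection 4: 2933 + 376 = 3309
Selection 5: 3309 + 376 = 3685
Selection 6: 3685 + 376 = 4061
Selection 7: 4061 + 376 = 4437
Selection 8: 4437 + 376 = 4813
Selection 9: 4813 + 376 = 5189 → 5189 − 5110 = 79
Selection 10: 79 + 376 = 455
Selection 11: 455 + 376 = 831
Selection 12: 831 + 376 = 1207
Selection 13: 1207 + 376 = 1583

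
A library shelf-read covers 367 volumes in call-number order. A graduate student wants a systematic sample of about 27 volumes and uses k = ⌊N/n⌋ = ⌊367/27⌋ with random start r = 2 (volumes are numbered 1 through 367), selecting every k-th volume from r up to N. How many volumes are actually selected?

k = ⌊367/27⌋ = 13
Achieved size = ⌊(367 − 2)/13⌋ + 1 = ⌊365/13⌋ + 1 = 28 + 1 = 29
(last selection: 2 + 28×13 = 366 ≤ 367; next would be 379 > 367)

29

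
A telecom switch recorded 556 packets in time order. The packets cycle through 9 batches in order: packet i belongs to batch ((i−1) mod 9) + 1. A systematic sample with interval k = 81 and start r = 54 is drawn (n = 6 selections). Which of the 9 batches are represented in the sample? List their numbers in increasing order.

Consecutive selections differ by k = 81, so their batch numbers differ by 81 mod 9 = 0.
gcd(81, 9) = 9, so the sample visits 9/9 = 1 distinct residues mod 9.
Start 54 is batch 9; the batches hit are 9.

9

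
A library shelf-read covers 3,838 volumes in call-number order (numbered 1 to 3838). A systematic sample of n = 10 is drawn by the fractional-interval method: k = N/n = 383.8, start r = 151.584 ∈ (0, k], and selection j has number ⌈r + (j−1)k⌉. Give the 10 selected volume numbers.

j=1: r + 0k = 151.584 → ⌈·⌉ = 152
j=2: r + 1k = 535.384 → ⌈·⌉ = 536
j=3: r + 2k = 919.184 → ⌈·⌉ = 920
j=4: r + 3k = 1302.984 → ⌈·⌉ = 1303
j=5: r + 4k = 1686.784 → ⌈·⌉ = 1687
j=6: r + 5k = 2070.584 → ⌈·⌉ = 2071
j=7: r + 6k = 2454.384 → ⌈·⌉ = 2455
j=8: r + 7k = 2838.184 → ⌈·⌉ = 2839
j=9: r + 8k = 3221.984 → ⌈·⌉ = 3222
j=10: r + 9k = 3605.784 → ⌈·⌉ = 3606

152, 536, 920, 1303, 1687, 2071, 2455, 2839, 3222, 3606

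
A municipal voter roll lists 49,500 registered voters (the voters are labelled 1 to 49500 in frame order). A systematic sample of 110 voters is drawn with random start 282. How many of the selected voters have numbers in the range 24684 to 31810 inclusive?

k = 49500/110 = 450
First selection ≥ 24684: 282 + ⌈(24684−282)/450⌉·450 = 282 + 55×450 = 25032
Last selection ≤ 31810: 282 + ⌊(31810−282)/450⌋·450 = 282 + 70×450 = 31782
Count = 70 − 55 + 1 = 16

16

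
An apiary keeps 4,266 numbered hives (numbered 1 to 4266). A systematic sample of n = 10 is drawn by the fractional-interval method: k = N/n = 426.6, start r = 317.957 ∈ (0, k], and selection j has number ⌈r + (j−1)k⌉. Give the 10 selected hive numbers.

318, 745, 1172, 1598, 2025, 2451, 2878, 3305, 3731, 4158

j=1: r + 0k = 317.957 → ⌈·⌉ = 318
j=2: r + 1k = 744.557 → ⌈·⌉ = 745
j=3: r + 2k = 1171.157 → ⌈·⌉ = 1172
j=4: r + 3k = 1597.757 → ⌈·⌉ = 1598
j=5: r + 4k = 2024.357 → ⌈·⌉ = 2025
j=6: r + 5k = 2450.957 → ⌈·⌉ = 2451
j=7: r + 6k = 2877.557 → ⌈·⌉ = 2878
j=8: r + 7k = 3304.157 → ⌈·⌉ = 3305
j=9: r + 8k = 3730.757 → ⌈·⌉ = 3731
j=10: r + 9k = 4157.357 → ⌈·⌉ = 4158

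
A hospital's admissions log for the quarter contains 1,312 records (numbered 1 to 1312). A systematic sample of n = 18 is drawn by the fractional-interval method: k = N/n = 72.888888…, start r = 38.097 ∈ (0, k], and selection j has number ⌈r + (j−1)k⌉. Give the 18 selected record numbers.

39, 111, 184, 257, 330, 403, 476, 549, 622, 695, 767, 840, 913, 986, 1059, 1132, 1205, 1278

j=1: r + 0k = 38.097 → ⌈·⌉ = 39
j=2: r + 1k = 110.985888… → ⌈·⌉ = 111
j=3: r + 2k = 183.874777… → ⌈·⌉ = 184
j=4: r + 3k = 256.763666… → ⌈·⌉ = 257
j=5: r + 4k = 329.652555… → ⌈·⌉ = 330
j=6: r + 5k = 402.541444… → ⌈·⌉ = 403
j=7: r + 6k = 475.430333… → ⌈·⌉ = 476
j=8: r + 7k = 548.319222… → ⌈·⌉ = 549
j=9: r + 8k = 621.208111… → ⌈·⌉ = 622
j=10: r + 9k = 694.097 → ⌈·⌉ = 695
j=11: r + 10k = 766.985888… → ⌈·⌉ = 767
j=12: r + 11k = 839.874777… → ⌈·⌉ = 840
j=13: r + 12k = 912.763666… → ⌈·⌉ = 913
j=14: r + 13k = 985.652555… → ⌈·⌉ = 986
j=15: r + 14k = 1058.541444… → ⌈·⌉ = 1059
j=16: r + 15k = 1131.430333… → ⌈·⌉ = 1132
j=17: r + 16k = 1204.319222… → ⌈·⌉ = 1205
j=18: r + 17k = 1277.208111… → ⌈·⌉ = 1278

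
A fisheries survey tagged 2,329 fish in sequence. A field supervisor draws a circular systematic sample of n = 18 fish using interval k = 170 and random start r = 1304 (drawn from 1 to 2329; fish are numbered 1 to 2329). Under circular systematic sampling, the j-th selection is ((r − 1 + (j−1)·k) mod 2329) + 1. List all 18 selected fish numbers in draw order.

Selection 1: 1304
Selection 2: 1304 + 170 = 1474
Selection 3: 1474 + 170 = 1644
Selection 4: 1644 + 170 = 1814
Selection 5: 1814 + 170 = 1984
Selection 6: 1984 + 170 = 2154
Selection 7: 2154 + 170 = 2324
Selection 8: 2324 + 170 = 2494 → 2494 − 2329 = 165
Selection 9: 165 + 170 = 335
Selection 10: 335 + 170 = 505
Selection 11: 505 + 170 = 675
Selection 12: 675 + 170 = 845
Selection 13: 845 + 170 = 1015
Selection 14: 1015 + 170 = 1185
Selection 15: 1185 + 170 = 1355
Selection 16: 1355 + 170 = 1525
Selection 17: 1525 + 170 = 1695
Selection 18: 1695 + 170 = 1865

1304, 1474, 1644, 1814, 1984, 2154, 2324, 165, 335, 505, 675, 845, 1015, 1185, 1355, 1525, 1695, 1865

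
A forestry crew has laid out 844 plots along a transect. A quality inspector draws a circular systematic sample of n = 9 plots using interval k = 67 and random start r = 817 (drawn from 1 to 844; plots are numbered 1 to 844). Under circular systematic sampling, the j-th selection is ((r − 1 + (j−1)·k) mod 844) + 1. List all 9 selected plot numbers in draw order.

817, 40, 107, 174, 241, 308, 375, 442, 509

Selection 1: 817
Selection 2: 817 + 67 = 884 → 884 − 844 = 40
Selection 3: 40 + 67 = 107
Selection 4: 107 + 67 = 174
Selection 5: 174 + 67 = 241
Selection 6: 241 + 67 = 308
Selection 7: 308 + 67 = 375
Selection 8: 375 + 67 = 442
Selection 9: 442 + 67 = 509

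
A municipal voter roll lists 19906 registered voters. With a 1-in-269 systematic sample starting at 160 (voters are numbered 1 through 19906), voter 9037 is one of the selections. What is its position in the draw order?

k = 269
position = (9037 − 160)/269 + 1 = 8877/269 + 1 = 33 + 1 = 34

34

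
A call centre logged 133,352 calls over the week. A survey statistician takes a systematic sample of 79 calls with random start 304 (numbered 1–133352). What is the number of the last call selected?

k = 133352/79 = 1688
79th selection = r + (79−1)·k = 304 + 78×1688 = 304 + 131664 = 131968

131968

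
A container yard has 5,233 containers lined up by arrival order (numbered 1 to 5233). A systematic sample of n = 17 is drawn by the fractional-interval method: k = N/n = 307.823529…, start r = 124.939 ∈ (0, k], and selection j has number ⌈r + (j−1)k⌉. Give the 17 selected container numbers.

125, 433, 741, 1049, 1357, 1665, 1972, 2280, 2588, 2896, 3204, 3511, 3819, 4127, 4435, 4743, 5051

j=1: r + 0k = 124.939 → ⌈·⌉ = 125
j=2: r + 1k = 432.762529… → ⌈·⌉ = 433
j=3: r + 2k = 740.586058… → ⌈·⌉ = 741
j=4: r + 3k = 1048.409588… → ⌈·⌉ = 1049
j=5: r + 4k = 1356.233117… → ⌈·⌉ = 1357
j=6: r + 5k = 1664.056647… → ⌈·⌉ = 1665
j=7: r + 6k = 1971.880176… → ⌈·⌉ = 1972
j=8: r + 7k = 2279.703705… → ⌈·⌉ = 2280
j=9: r + 8k = 2587.527235… → ⌈·⌉ = 2588
j=10: r + 9k = 2895.350764… → ⌈·⌉ = 2896
j=11: r + 10k = 3203.174294… → ⌈·⌉ = 3204
j=12: r + 11k = 3510.997823… → ⌈·⌉ = 3511
j=13: r + 12k = 3818.821352… → ⌈·⌉ = 3819
j=14: r + 13k = 4126.644882… → ⌈·⌉ = 4127
j=15: r + 14k = 4434.468411… → ⌈·⌉ = 4435
j=16: r + 15k = 4742.291941… → ⌈·⌉ = 4743
j=17: r + 16k = 5050.115470… → ⌈·⌉ = 5051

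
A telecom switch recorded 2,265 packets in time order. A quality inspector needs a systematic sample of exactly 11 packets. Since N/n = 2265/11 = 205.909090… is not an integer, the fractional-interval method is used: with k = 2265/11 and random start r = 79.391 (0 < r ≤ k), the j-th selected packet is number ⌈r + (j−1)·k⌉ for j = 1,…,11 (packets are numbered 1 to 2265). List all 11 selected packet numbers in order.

80, 286, 492, 698, 904, 1109, 1315, 1521, 1727, 1933, 2139

j=1: r + 0k = 79.391 → ⌈·⌉ = 80
j=2: r + 1k = 285.300090… → ⌈·⌉ = 286
j=3: r + 2k = 491.209181… → ⌈·⌉ = 492
j=4: r + 3k = 697.118272… → ⌈·⌉ = 698
j=5: r + 4k = 903.027363… → ⌈·⌉ = 904
j=6: r + 5k = 1108.936454… → ⌈·⌉ = 1109
j=7: r + 6k = 1314.845545… → ⌈·⌉ = 1315
j=8: r + 7k = 1520.754636… → ⌈·⌉ = 1521
j=9: r + 8k = 1726.663727… → ⌈·⌉ = 1727
j=10: r + 9k = 1932.572818… → ⌈·⌉ = 1933
j=11: r + 10k = 2138.481909… → ⌈·⌉ = 2139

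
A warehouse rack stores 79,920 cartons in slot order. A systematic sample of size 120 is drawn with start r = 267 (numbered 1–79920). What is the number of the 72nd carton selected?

k = 79920/120 = 666
72nd selection = r + (72−1)·k = 267 + 71×666 = 267 + 47286 = 47553

47553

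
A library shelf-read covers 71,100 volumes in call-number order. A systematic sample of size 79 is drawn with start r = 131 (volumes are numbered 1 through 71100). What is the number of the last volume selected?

k = 71100/79 = 900
79th selection = r + (79−1)·k = 131 + 78×900 = 131 + 70200 = 70331

70331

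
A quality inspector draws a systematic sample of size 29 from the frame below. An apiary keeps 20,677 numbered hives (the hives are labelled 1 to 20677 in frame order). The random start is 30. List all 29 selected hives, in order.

30, 743, 1456, 2169, 2882, 3595, 4308, 5021, 5734, 6447, 7160, 7873, 8586, 9299, 10012, 10725, 11438, 12151, 12864, 13577, 14290, 15003, 15716, 16429, 17142, 17855, 18568, 19281, 19994

k = N/n = 20677/29 = 713
hive 1: 30
hive 2: 30 + 713 = 743
hive 3: 743 + 713 = 1456
hive 4: 1456 + 713 = 2169
hive 5: 2169 + 713 = 2882
hive 6: 2882 + 713 = 3595
hive 7: 3595 + 713 = 4308
hive 8: 4308 + 713 = 5021
hive 9: 5021 + 713 = 5734
hive 10: 5734 + 713 = 6447
hive 11: 6447 + 713 = 7160
hive 12: 7160 + 713 = 7873
hive 13: 7873 + 713 = 8586
hive 14: 8586 + 713 = 9299
hive 15: 9299 + 713 = 10012
hive 16: 10012 + 713 = 10725
hive 17: 10725 + 713 = 11438
hive 18: 11438 + 713 = 12151
hive 19: 12151 + 713 = 12864
hive 20: 12864 + 713 = 13577
hive 21: 13577 + 713 = 14290
hive 22: 14290 + 713 = 15003
hive 23: 15003 + 713 = 15716
hive 24: 15716 + 713 = 16429
hive 25: 16429 + 713 = 17142
hive 26: 17142 + 713 = 17855
hive 27: 17855 + 713 = 18568
hive 28: 18568 + 713 = 19281
hive 29: 19281 + 713 = 19994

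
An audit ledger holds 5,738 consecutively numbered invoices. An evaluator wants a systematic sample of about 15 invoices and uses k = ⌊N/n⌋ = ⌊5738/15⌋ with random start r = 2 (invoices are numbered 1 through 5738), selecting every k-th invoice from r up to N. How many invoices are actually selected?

16

k = ⌊5738/15⌋ = 382
Achieved size = ⌊(5738 − 2)/382⌋ + 1 = ⌊5736/382⌋ + 1 = 15 + 1 = 16
(last selection: 2 + 15×382 = 5732 ≤ 5738; next would be 6114 > 5738)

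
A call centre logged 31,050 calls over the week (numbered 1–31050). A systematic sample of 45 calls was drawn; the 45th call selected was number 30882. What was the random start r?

522

k = 31050/45 = 690
r = 30882 − (45−1)×690 = 30882 − 30360 = 522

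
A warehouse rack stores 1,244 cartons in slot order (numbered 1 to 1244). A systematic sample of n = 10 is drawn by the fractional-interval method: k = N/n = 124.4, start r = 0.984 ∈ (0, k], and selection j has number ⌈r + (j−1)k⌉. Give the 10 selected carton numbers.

j=1: r + 0k = 0.984 → ⌈·⌉ = 1
j=2: r + 1k = 125.384 → ⌈·⌉ = 126
j=3: r + 2k = 249.784 → ⌈·⌉ = 250
j=4: r + 3k = 374.184 → ⌈·⌉ = 375
j=5: r + 4k = 498.584 → ⌈·⌉ = 499
j=6: r + 5k = 622.984 → ⌈·⌉ = 623
j=7: r + 6k = 747.384 → ⌈·⌉ = 748
j=8: r + 7k = 871.784 → ⌈·⌉ = 872
j=9: r + 8k = 996.184 → ⌈·⌉ = 997
j=10: r + 9k = 1120.584 → ⌈·⌉ = 1121

1, 126, 250, 375, 499, 623, 748, 872, 997, 1121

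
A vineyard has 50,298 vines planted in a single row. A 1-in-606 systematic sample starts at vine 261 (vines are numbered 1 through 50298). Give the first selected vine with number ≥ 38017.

38439

k = 606
Steps past start: ⌈(38017 − 261)/606⌉ = ⌈37756/606⌉ = 63
Selected vine: 261 + 63×606 = 38439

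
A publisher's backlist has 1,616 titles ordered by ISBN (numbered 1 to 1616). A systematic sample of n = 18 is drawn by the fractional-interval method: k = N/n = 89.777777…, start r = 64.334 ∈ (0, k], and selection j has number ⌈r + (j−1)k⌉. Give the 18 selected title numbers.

j=1: r + 0k = 64.334 → ⌈·⌉ = 65
j=2: r + 1k = 154.111777… → ⌈·⌉ = 155
j=3: r + 2k = 243.889555… → ⌈·⌉ = 244
j=4: r + 3k = 333.667333… → ⌈·⌉ = 334
j=5: r + 4k = 423.445111… → ⌈·⌉ = 424
j=6: r + 5k = 513.222888… → ⌈·⌉ = 514
j=7: r + 6k = 603.000666… → ⌈·⌉ = 604
j=8: r + 7k = 692.778444… → ⌈·⌉ = 693
j=9: r + 8k = 782.556222… → ⌈·⌉ = 783
j=10: r + 9k = 872.334 → ⌈·⌉ = 873
j=11: r + 10k = 962.111777… → ⌈·⌉ = 963
j=12: r + 11k = 1051.889555… → ⌈·⌉ = 1052
j=13: r + 12k = 1141.667333… → ⌈·⌉ = 1142
j=14: r + 13k = 1231.445111… → ⌈·⌉ = 1232
j=15: r + 14k = 1321.222888… → ⌈·⌉ = 1322
j=16: r + 15k = 1411.000666… → ⌈·⌉ = 1412
j=17: r + 16k = 1500.778444… → ⌈·⌉ = 1501
j=18: r + 17k = 1590.556222… → ⌈·⌉ = 1591

65, 155, 244, 334, 424, 514, 604, 693, 783, 873, 963, 1052, 1142, 1232, 1322, 1412, 1501, 1591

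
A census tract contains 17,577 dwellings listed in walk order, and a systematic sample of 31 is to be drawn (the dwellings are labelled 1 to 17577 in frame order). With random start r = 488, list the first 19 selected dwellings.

k = N/n = 17577/31 = 567
dwelling 1: 488
dwelling 2: 488 + 567 = 1055
dwelling 3: 1055 + 567 = 1622
dwelling 4: 1622 + 567 = 2189
dwelling 5: 2189 + 567 = 2756
dwelling 6: 2756 + 567 = 3323
dwelling 7: 3323 + 567 = 3890
dwelling 8: 3890 + 567 = 4457
dwelling 9: 4457 + 567 = 5024
dwelling 10: 5024 + 567 = 5591
dwelling 11: 5591 + 567 = 6158
dwelling 12: 6158 + 567 = 6725
dwelling 13: 6725 + 567 = 7292
dwelling 14: 7292 + 567 = 7859
dwelling 15: 7859 + 567 = 8426
dwelling 16: 8426 + 567 = 8993
dwelling 17: 8993 + 567 = 9560
dwelling 18: 9560 + 567 = 10127
dwelling 19: 10127 + 567 = 10694

488, 1055, 1622, 2189, 2756, 3323, 3890, 4457, 5024, 5591, 6158, 6725, 7292, 7859, 8426, 8993, 9560, 10127, 10694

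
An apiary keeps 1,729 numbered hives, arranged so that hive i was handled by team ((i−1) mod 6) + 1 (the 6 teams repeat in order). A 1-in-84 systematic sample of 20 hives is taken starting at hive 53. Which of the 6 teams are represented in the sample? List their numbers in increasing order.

Consecutive selections differ by k = 84, so their team numbers differ by 84 mod 6 = 0.
gcd(84, 6) = 6, so the sample visits 6/6 = 1 distinct residues mod 6.
Start 53 is team 5; the teams hit are 5.

5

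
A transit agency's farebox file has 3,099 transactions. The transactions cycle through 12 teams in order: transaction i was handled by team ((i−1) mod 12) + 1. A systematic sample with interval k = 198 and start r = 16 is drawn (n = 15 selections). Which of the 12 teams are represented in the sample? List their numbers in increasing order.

Consecutive selections differ by k = 198, so their team numbers differ by 198 mod 12 = 6.
gcd(198, 12) = 6, so the sample visits 12/6 = 2 distinct residues mod 12.
Start 16 is team 4; the teams hit are 4, 10.

4, 10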